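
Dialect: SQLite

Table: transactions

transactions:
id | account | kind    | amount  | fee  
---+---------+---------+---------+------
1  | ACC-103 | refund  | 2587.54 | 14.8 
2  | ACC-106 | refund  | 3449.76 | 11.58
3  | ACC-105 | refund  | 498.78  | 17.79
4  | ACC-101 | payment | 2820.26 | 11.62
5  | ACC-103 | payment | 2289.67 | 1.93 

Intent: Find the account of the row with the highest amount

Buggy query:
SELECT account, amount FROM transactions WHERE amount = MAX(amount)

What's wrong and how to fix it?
Bug: MAX(amount) is an aggregate and cannot be used directly in WHERE

Fix: Use a subquery: WHERE amount = (SELECT MAX(amount) FROM transactions)

Corrected query:
SELECT account, amount FROM transactions WHERE amount = (SELECT MAX(amount) FROM transactions)

Result:
account | amount 
--------+--------
ACC-106 | 3449.76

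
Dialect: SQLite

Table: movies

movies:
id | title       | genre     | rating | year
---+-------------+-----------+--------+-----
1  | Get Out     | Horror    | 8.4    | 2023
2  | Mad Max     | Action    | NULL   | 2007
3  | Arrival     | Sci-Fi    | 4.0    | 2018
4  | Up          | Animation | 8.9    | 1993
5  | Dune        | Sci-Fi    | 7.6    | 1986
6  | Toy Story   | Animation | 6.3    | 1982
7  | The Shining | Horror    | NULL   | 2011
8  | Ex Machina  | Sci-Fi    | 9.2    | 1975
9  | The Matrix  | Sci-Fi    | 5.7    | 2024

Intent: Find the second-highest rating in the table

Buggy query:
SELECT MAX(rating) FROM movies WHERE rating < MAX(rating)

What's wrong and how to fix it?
Bug: MAX(rating) on the right of the comparison is an aggregate-in-WHERE error

Fix: Put the inner MAX in a scalar subquery

Corrected query:
SELECT MAX(rating) FROM movies WHERE rating < (SELECT MAX(rating) FROM movies)

Result:
MAX(rating)
-----------
8.9        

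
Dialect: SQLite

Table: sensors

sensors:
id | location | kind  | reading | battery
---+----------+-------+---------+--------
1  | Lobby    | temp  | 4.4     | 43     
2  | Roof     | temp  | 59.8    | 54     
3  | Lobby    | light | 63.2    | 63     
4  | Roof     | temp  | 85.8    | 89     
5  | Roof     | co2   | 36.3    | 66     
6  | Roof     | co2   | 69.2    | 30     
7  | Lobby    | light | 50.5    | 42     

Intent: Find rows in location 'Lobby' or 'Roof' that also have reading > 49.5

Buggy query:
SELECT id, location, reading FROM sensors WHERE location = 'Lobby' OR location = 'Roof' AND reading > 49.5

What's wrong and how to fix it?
Bug: AND binds tighter than OR, so this parses as location = 'Lobby' OR (location = 'Roof' AND reading > 49.5)

Fix: Add parentheses around the OR so the AND applies to both alternatives

Corrected query:
SELECT id, location, reading FROM sensors WHERE (location = 'Lobby' OR location = 'Roof') AND reading > 49.5

Result:
id | location | reading
---+----------+--------
2  | Roof     | 59.8   
3  | Lobby    | 63.2   
4  | Roof     | 85.8   
6  | Roof     | 69.2   
7  | Lobby    | 50.5   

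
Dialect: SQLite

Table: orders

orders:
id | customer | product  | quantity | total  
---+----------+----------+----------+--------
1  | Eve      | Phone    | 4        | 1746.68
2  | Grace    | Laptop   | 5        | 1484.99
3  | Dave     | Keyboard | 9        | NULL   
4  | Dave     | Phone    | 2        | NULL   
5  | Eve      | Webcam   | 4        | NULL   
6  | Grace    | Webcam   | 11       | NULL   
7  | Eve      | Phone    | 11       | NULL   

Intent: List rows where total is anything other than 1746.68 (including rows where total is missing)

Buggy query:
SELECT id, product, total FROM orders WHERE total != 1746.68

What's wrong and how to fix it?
Bug: Inequality against NULL is unknown, not true; rows with NULL are dropped

Fix: Handle NULL separately with IS NULL alongside the inequality

Corrected query:
SELECT id, product, total FROM orders WHERE total != 1746.68 OR total IS NULL

Result:
id | product  | total  
---+----------+--------
2  | Laptop   | 1484.99
3  | Keyboard | NULL   
4  | Phone    | NULL   
5  | Webcam   | NULL   
6  | Webcam   | NULL   
7  | Phone    | NULL   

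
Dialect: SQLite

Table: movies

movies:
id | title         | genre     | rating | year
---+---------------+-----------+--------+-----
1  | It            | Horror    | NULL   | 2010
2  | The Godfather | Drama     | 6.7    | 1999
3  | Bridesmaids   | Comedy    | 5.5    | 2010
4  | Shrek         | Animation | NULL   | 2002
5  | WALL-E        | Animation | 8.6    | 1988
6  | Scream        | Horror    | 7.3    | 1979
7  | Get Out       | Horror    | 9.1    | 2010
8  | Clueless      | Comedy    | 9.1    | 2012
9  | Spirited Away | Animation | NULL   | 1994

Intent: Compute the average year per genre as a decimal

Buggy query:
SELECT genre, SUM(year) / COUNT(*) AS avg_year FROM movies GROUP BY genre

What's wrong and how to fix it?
Bug: SUM(year) and COUNT(*) are both integers; the division truncates the fractional part

Fix: Cast one side to REAL so the division keeps the fractional part

Corrected query:
SELECT genre, SUM(year) * 1.0 / COUNT(*) AS avg_year FROM movies GROUP BY genre

Result:
genre     | avg_year   
----------+------------
Animation | 1994.666667
Comedy    | 2011       
Drama     | 1999       
Horror    | 1999.666667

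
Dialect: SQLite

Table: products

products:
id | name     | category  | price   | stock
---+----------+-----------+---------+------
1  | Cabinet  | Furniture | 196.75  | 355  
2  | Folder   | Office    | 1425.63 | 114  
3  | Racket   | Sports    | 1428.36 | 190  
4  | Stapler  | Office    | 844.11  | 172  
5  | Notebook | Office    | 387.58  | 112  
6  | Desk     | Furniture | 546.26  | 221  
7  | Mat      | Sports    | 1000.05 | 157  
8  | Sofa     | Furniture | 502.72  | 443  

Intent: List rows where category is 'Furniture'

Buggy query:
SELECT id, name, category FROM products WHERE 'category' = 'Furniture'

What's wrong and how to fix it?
Bug: 'category' in single quotes is a string literal, not the column; the comparison is literal-vs-literal and never true

Fix: Remove the quotes around the column name (or use double quotes for an identifier)

Corrected query:
SELECT id, name, category FROM products WHERE category = 'Furniture'

Result:
id | name    | category 
---+---------+----------
1  | Cabinet | Furniture
6  | Desk    | Furniture
8  | Sofa    | Furniture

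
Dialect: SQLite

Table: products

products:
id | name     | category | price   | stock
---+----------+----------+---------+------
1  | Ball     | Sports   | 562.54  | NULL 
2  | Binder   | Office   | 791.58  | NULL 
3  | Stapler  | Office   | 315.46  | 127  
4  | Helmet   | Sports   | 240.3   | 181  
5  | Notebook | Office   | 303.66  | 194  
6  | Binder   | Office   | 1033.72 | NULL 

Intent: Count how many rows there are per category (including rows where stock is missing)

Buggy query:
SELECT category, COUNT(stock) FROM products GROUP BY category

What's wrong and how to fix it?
Bug: COUNT(column) counts non-NULL values only; rows with NULL stock aren't counted

Fix: Use COUNT(*) to count all rows regardless of NULL

Corrected query:
SELECT category, COUNT(*) FROM products GROUP BY category

Result:
category | COUNT(*)
---------+---------
Office   | 4       
Sports   | 2       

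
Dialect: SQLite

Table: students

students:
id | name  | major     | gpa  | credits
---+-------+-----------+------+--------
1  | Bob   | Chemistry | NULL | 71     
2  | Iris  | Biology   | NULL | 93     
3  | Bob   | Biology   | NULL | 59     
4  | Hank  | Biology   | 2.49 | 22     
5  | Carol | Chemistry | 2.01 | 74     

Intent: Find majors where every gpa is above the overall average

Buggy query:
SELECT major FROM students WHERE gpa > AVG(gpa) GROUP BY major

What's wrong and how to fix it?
Bug: WHERE evaluates per row before aggregation, so AVG() is unavailable

Fix: Use a subquery for AVG and a HAVING MIN(...) filter so the condition holds for every row in the group

Corrected query:
SELECT major FROM students GROUP BY major HAVING MIN(gpa) > (SELECT AVG(gpa) FROM students)

Result:
major  
-------
Biology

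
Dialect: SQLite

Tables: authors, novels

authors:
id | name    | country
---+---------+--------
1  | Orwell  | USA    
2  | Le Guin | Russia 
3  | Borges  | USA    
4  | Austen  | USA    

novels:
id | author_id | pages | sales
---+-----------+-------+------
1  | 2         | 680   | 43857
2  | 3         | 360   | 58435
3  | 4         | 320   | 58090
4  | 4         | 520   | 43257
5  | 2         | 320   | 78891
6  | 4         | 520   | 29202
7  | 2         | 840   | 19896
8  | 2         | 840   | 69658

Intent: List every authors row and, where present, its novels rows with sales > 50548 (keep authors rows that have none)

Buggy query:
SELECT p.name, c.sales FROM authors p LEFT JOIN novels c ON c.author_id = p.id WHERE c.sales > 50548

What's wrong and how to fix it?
Bug: A WHERE condition on the right-hand table after LEFT JOIN drops unmatched parents

Fix: Put 'c.sales > 50548' in the JOIN's ON clause instead of WHERE

Corrected query:
SELECT p.name, c.sales FROM authors p LEFT JOIN novels c ON c.author_id = p.id AND c.sales > 50548

Result:
name    | sales
--------+------
Orwell  | NULL 
Le Guin | 69658
Le Guin | 78891
Borges  | 58435
Austen  | 58090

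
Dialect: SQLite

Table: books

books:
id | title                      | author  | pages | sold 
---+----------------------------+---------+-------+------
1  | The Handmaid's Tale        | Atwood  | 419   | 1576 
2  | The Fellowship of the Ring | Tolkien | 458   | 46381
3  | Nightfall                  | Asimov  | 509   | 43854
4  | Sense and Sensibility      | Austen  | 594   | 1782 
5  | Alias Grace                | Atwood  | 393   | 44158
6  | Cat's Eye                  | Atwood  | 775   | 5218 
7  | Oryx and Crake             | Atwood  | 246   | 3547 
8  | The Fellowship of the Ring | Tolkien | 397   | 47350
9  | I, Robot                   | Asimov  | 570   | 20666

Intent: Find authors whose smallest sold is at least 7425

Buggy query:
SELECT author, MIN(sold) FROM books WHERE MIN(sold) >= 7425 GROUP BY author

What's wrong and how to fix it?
Bug: Aggregates like MIN are computed per group after WHERE runs

Fix: Use HAVING for the per-group MIN condition

Corrected query:
SELECT author, MIN(sold) FROM books GROUP BY author HAVING MIN(sold) >= 7425

Result:
author  | MIN(sold)
--------+----------
Asimov  | 20666    
Tolkien | 46381    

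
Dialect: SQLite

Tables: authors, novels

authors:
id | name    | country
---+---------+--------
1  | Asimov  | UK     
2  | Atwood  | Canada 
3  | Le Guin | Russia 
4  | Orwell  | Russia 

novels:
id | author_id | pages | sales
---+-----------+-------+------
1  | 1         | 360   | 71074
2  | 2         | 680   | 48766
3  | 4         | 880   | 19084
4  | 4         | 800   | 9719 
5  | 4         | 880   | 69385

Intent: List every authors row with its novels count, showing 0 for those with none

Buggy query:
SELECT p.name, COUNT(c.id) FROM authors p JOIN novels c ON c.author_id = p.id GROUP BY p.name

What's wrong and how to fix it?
Bug: An inner join excludes parents with zero children

Fix: Use LEFT JOIN so parents without children still appear (COUNT(c.id) gives 0)

Corrected query:
SELECT p.name, COUNT(c.id) FROM authors p LEFT JOIN novels c ON c.author_id = p.id GROUP BY p.name

Result:
name    | COUNT(c.id)
--------+------------
Asimov  | 1          
Atwood  | 1          
Le Guin | 0          
Orwell  | 3          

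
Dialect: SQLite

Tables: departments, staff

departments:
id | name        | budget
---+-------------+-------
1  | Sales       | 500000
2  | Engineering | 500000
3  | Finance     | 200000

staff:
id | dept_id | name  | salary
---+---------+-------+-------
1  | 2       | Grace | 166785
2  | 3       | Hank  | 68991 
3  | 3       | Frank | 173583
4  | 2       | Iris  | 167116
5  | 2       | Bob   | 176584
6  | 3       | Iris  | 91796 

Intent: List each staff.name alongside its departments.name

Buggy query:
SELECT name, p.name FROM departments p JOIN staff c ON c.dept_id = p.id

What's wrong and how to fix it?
Bug: 'name' exists in both joined tables, so the database can't tell which one is meant

Fix: Prefix ambiguous columns with the table alias

Corrected query:
SELECT c.name, p.name FROM departments p JOIN staff c ON c.dept_id = p.id

Result:
name  | name       
------+------------
Grace | Engineering
Hank  | Finance    
Frank | Finance    
Iris  | Engineering
Bob   | Engineering
Iris  | Finance    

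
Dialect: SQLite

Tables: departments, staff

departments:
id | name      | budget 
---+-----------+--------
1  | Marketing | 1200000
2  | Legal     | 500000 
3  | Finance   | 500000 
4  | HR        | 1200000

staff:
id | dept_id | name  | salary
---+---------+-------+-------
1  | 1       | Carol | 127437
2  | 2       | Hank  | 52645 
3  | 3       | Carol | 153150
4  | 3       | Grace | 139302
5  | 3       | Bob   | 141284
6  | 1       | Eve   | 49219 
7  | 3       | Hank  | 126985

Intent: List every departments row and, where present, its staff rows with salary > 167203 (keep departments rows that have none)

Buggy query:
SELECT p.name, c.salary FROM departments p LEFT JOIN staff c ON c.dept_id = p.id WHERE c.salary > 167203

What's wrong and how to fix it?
Bug: Filtering c.salary in WHERE discards the NULL rows produced by LEFT JOIN, turning it into an inner join

Fix: Move the right-table condition into the ON clause so unmatched parents are kept

Corrected query:
SELECT p.name, c.salary FROM departments p LEFT JOIN staff c ON c.dept_id = p.id AND c.salary > 167203

Result:
name      | salary
----------+-------
Marketing | NULL  
Legal     | NULL  
Finance   | NULL  
HR        | NULL  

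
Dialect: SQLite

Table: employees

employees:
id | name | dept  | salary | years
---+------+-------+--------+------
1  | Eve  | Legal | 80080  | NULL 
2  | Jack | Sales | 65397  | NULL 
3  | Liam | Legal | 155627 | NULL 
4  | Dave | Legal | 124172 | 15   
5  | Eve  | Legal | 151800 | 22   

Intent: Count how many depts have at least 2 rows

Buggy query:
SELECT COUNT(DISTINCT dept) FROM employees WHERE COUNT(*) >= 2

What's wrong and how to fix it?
Bug: WHERE filters individual rows, not groups, so a group-level COUNT is invalid there

Fix: Use a subquery that GROUPs and filters with HAVING, then count its rows

Corrected query:
SELECT COUNT(*) FROM (SELECT dept FROM employees GROUP BY dept HAVING COUNT(*) >= 2)

Result:
COUNT(*)
--------
1       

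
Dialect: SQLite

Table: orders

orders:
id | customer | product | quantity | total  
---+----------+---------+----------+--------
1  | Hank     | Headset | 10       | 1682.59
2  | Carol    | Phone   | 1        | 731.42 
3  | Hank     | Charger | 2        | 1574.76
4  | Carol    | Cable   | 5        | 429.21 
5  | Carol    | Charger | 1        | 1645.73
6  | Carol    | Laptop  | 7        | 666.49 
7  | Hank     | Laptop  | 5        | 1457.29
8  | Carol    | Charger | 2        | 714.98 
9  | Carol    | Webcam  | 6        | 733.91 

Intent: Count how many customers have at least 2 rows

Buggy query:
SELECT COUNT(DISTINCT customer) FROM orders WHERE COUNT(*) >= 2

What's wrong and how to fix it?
Bug: COUNT(*) cannot appear in WHERE; the per-group count doesn't exist yet

Fix: Use a subquery that GROUPs and filters with HAVING, then count its rows

Corrected query:
SELECT COUNT(*) FROM (SELECT customer FROM orders GROUP BY customer HAVING COUNT(*) >= 2)

Result:
COUNT(*)
--------
2       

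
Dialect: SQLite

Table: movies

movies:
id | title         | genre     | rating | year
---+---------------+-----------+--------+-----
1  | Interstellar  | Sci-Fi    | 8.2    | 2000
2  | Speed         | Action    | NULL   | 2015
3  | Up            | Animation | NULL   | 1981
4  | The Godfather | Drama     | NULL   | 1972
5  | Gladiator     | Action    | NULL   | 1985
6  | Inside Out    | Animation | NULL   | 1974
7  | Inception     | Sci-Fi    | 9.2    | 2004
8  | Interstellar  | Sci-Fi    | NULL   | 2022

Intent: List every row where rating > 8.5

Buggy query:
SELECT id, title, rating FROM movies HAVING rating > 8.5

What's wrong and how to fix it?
Bug: HAVING filters the output of aggregation, but this query has no GROUP BY and no aggregate functions, so SQLite rejects it (HAVING clause on a non-aggregate query); the condition here is per row

Fix: Use WHERE for row-level filtering

Corrected query:
SELECT id, title, rating FROM movies WHERE rating > 8.5

Result:
id | title     | rating
---+-----------+-------
7  | Inception | 9.2   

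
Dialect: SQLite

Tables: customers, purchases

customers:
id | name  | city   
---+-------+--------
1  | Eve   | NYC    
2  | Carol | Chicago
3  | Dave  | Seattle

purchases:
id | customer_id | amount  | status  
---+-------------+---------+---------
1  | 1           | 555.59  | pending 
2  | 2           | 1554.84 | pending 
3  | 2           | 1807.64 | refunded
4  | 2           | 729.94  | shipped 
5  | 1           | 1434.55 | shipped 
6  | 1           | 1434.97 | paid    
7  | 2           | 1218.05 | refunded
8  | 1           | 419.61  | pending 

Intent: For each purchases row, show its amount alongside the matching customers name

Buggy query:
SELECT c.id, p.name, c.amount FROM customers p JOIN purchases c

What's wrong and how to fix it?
Bug: JOIN with no ON clause produces a cartesian product; every purchases row pairs with every customers row

Fix: Specify the join condition linking the foreign key to the parent id

Corrected query:
SELECT c.id, p.name, c.amount FROM customers p JOIN purchases c ON c.customer_id = p.id

Result:
id | name  | amount 
---+-------+--------
1  | Eve   | 555.59 
2  | Carol | 1554.84
3  | Carol | 1807.64
4  | Carol | 729.94 
5  | Eve   | 1434.55
6  | Eve   | 1434.97
7  | Carol | 1218.05
8  | Eve   | 419.61 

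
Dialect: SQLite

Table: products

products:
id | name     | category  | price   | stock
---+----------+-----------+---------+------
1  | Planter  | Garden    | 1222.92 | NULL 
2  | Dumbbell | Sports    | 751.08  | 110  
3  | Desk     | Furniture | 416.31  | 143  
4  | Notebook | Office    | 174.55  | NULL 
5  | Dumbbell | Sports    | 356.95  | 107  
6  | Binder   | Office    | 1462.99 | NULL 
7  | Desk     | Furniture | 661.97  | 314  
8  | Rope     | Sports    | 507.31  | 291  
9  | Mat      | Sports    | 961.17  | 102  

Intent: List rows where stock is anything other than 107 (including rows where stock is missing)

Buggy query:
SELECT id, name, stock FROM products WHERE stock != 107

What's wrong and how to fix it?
Bug: 'stock != 107' is unknown when stock is NULL, so NULL rows are silently excluded

Fix: Handle NULL separately with IS NULL alongside the inequality

Corrected query:
SELECT id, name, stock FROM products WHERE stock != 107 OR stock IS NULL

Result:
id | name     | stock
---+----------+------
1  | Planter  | NULL 
2  | Dumbbell | 110  
3  | Desk     | 143  
4  | Notebook | NULL 
6  | Binder   | NULL 
7  | Desk     | 314  
8  | Rope     | 291  
9  | Mat      | 102  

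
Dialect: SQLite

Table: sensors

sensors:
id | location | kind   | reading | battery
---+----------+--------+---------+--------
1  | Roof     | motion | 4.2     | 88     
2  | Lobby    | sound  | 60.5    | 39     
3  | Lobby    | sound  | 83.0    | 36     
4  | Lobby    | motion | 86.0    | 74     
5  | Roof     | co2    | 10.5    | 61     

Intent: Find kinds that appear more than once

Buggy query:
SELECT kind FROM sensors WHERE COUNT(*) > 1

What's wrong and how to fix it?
Bug: COUNT(*) is an aggregate and cannot be used in WHERE

Fix: GROUP BY kind, then filter groups with HAVING COUNT(*) > 1

Corrected query:
SELECT kind FROM sensors GROUP BY kind HAVING COUNT(*) > 1

Result:
kind  
------
motion
sound 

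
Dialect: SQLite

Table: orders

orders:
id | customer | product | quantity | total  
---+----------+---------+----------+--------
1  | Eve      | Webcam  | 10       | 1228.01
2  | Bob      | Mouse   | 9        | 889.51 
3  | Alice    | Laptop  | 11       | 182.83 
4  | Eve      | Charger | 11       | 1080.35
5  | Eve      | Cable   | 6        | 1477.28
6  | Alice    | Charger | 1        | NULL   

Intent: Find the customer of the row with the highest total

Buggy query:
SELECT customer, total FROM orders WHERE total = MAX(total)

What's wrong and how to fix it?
Bug: WHERE is evaluated per row; an aggregate over the whole table isn't defined there

Fix: Use a subquery: WHERE total = (SELECT MAX(total) FROM orders)

Corrected query:
SELECT customer, total FROM orders WHERE total = (SELECT MAX(total) FROM orders)

Result:
customer | total  
---------+--------
Eve      | 1477.28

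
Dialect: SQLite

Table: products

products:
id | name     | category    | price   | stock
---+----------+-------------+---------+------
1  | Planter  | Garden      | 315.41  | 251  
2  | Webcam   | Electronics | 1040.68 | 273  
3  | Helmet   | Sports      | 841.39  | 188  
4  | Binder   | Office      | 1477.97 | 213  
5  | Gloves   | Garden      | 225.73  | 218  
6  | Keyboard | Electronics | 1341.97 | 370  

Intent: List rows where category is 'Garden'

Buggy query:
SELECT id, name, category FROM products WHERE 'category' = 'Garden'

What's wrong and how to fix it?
Bug: Single quotes denote string literals in SQL; the column name is being compared as a constant string

Fix: Reference the column as category without single quotes

Corrected query:
SELECT id, name, category FROM products WHERE category = 'Garden'

Result:
id | name    | category
---+---------+---------
1  | Planter | Garden  
5  | Gloves  | Garden  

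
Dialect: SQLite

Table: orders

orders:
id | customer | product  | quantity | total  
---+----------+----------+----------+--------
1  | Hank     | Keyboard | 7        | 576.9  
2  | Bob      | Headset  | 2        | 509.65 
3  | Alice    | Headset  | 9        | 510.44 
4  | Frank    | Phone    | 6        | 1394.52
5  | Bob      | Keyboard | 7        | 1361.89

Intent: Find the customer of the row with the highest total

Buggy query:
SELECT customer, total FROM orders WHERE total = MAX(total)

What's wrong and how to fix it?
Bug: MAX(total) is an aggregate and cannot be used directly in WHERE

Fix: Use a subquery: WHERE total = (SELECT MAX(total) FROM orders)

Corrected query:
SELECT customer, total FROM orders WHERE total = (SELECT MAX(total) FROM orders)

Result:
customer | total  
---------+--------
Frank    | 1394.52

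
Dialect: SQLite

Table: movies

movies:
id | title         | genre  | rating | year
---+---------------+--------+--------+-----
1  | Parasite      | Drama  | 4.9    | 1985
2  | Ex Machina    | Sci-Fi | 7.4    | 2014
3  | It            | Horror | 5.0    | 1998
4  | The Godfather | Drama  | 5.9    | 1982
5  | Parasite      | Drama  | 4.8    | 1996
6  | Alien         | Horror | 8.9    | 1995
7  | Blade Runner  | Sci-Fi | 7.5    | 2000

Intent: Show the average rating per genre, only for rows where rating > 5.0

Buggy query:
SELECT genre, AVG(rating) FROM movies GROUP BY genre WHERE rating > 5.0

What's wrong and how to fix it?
Bug: WHERE cannot follow GROUP BY

Fix: Move the WHERE clause before GROUP BY

Corrected query:
SELECT genre, AVG(rating) FROM movies WHERE rating > 5.0 GROUP BY genre

Result:
genre  | AVG(rating)
-------+------------
Drama  | 5.9        
Horror | 8.9        
Sci-Fi | 7.45       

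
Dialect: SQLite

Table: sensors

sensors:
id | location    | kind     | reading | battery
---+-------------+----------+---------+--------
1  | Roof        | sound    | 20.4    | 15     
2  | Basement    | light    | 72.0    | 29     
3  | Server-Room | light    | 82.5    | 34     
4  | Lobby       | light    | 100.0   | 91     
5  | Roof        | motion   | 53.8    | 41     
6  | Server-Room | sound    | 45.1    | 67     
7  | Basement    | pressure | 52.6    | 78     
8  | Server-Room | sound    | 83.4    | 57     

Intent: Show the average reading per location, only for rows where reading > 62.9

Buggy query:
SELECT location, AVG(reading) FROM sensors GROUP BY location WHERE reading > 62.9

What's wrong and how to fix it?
Bug: WHERE cannot follow GROUP BY

Fix: Place WHERE between FROM and GROUP BY

Corrected query:
SELECT location, AVG(reading) FROM sensors WHERE reading > 62.9 GROUP BY location

Result:
location    | AVG(reading)
------------+-------------
Basement    | 72          
Lobby       | 100         
Server-Room | 82.95       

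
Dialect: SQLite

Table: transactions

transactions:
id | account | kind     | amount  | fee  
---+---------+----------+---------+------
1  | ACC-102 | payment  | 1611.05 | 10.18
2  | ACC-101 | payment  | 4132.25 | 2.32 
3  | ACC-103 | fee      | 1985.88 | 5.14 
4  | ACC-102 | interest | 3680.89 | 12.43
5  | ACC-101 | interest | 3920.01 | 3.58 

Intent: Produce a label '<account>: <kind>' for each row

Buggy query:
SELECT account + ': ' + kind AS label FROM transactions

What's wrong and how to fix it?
Bug: '+' is numeric addition; on text columns SQLite converts them to 0 instead of concatenating

Fix: Replace + with || to concatenate text

Corrected query:
SELECT account || ': ' || kind AS label FROM transactions

Result:
label            
-----------------
ACC-102: payment 
ACC-101: payment 
ACC-103: fee     
ACC-102: interest
ACC-101: interest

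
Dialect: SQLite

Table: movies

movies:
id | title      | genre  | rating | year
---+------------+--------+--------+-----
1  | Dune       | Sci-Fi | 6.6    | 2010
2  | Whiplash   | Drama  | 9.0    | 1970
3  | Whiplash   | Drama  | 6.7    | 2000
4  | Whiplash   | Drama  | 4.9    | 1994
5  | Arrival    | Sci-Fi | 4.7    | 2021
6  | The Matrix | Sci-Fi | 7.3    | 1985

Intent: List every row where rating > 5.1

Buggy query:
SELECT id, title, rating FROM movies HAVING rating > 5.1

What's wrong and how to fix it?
Bug: This is a non-aggregate query (no GROUP BY, no aggregates), so in SQLite the HAVING clause is invalid here; a row-level condition belongs in WHERE

Fix: Replace HAVING with WHERE since the condition applies to individual rows

Corrected query:
SELECT id, title, rating FROM movies WHERE rating > 5.1

Result:
id | title      | rating
---+------------+-------
1  | Dune       | 6.6   
2  | Whiplash   | 9     
3  | Whiplash   | 6.7   
6  | The Matrix | 7.3   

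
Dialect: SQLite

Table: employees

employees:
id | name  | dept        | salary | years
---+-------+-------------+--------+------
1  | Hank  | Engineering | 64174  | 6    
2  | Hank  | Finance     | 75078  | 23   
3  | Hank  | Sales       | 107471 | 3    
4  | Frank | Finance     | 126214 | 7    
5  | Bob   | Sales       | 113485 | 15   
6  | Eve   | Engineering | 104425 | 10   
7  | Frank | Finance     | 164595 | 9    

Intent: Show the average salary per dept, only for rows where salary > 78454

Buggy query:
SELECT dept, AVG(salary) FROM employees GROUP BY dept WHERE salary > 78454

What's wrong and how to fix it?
Bug: WHERE cannot follow GROUP BY

Fix: Place WHERE between FROM and GROUP BY

Corrected query:
SELECT dept, AVG(salary) FROM employees WHERE salary > 78454 GROUP BY dept

Result:
dept        | AVG(salary)
------------+------------
Engineering | 104425     
Finance     | 145404.5   
Sales       | 110478     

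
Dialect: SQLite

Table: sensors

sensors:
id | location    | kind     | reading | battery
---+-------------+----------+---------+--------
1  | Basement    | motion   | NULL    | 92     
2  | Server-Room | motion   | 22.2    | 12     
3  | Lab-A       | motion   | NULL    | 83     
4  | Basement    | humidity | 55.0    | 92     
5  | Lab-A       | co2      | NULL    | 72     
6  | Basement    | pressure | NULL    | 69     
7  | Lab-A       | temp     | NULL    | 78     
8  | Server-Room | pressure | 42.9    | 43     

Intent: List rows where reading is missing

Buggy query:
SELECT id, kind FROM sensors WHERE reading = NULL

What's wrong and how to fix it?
Bug: Comparing to NULL with '=' never matches; NULL = NULL is unknown, not true

Fix: Use IS NULL to test for NULL

Corrected query:
SELECT id, kind FROM sensors WHERE reading IS NULL

Result:
id | kind    
---+---------
1  | motion  
3  | motion  
5  | co2     
6  | pressure
7  | temp    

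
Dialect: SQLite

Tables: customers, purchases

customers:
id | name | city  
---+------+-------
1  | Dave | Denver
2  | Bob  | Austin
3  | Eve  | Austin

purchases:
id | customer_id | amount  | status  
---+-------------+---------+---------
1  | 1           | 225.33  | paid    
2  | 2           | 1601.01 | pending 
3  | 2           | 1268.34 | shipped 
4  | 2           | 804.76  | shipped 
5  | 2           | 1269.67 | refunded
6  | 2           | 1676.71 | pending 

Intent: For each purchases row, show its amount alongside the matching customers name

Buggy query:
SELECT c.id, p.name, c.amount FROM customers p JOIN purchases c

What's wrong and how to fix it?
Bug: JOIN with no ON clause produces a cartesian product; every purchases row pairs with every customers row

Fix: Specify the join condition linking the foreign key to the parent id

Corrected query:
SELECT c.id, p.name, c.amount FROM customers p JOIN purchases c ON c.customer_id = p.id

Result:
id | name | amount 
---+------+--------
1  | Dave | 225.33 
2  | Bob  | 1601.01
3  | Bob  | 1268.34
4  | Bob  | 804.76 
5  | Bob  | 1269.67
6  | Bob  | 1676.71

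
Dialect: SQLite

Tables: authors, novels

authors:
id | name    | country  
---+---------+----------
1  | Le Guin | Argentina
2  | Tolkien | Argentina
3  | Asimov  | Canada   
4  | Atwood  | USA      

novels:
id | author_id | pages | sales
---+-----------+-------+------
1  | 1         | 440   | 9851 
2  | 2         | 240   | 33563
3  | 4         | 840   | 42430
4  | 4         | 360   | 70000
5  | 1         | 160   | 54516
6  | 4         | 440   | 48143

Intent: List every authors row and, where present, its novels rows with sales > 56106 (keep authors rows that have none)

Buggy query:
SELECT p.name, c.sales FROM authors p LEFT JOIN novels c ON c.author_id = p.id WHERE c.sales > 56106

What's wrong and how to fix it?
Bug: Filtering c.sales in WHERE discards the NULL rows produced by LEFT JOIN, turning it into an inner join

Fix: Move the right-table condition into the ON clause so unmatched parents are kept

Corrected query:
SELECT p.name, c.sales FROM authors p LEFT JOIN novels c ON c.author_id = p.id AND c.sales > 56106

Result:
name    | sales
--------+------
Le Guin | NULL 
Tolkien | NULL 
Asimov  | NULL 
Atwood  | 70000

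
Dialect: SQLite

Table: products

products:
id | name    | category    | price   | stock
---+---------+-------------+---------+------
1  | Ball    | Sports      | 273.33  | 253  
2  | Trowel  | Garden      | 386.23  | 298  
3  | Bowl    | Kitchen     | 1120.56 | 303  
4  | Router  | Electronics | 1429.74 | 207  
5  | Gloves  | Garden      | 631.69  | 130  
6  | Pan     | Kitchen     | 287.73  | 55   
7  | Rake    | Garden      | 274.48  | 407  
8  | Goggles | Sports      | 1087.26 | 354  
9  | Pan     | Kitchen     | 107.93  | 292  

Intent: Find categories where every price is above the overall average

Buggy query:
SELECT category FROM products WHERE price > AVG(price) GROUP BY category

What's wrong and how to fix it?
Bug: WHERE evaluates per row before aggregation, so AVG() is unavailable

Fix: Compute the overall average in a scalar subquery and compare each group's MIN against it in HAVING

Corrected query:
SELECT category FROM products GROUP BY category HAVING MIN(price) > (SELECT AVG(price) FROM products)

Result:
category   
-----------
Electronics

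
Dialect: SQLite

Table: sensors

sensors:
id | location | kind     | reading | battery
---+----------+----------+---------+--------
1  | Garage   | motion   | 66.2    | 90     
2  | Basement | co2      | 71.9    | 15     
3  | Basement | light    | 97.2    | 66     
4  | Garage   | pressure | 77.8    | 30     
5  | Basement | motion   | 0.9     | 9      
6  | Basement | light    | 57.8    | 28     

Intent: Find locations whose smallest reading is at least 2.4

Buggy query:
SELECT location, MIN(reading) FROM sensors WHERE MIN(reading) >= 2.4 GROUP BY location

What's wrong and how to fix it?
Bug: MIN() in WHERE is a misuse of aggregate

Fix: Use HAVING for the per-group MIN condition

Corrected query:
SELECT location, MIN(reading) FROM sensors GROUP BY location HAVING MIN(reading) >= 2.4

Result:
location | MIN(reading)
---------+-------------
Garage   | 66.2        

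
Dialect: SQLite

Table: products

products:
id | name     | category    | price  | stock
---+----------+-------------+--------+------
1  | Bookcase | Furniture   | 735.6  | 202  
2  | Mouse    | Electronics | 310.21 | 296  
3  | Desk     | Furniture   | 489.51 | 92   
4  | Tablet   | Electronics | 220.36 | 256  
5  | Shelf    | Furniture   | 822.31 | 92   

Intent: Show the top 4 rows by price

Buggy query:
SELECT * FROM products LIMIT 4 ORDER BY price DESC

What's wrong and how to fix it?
Bug: ORDER BY cannot follow LIMIT; LIMIT is the final clause

Fix: Sort with ORDER BY, then apply LIMIT

Corrected query:
SELECT * FROM products ORDER BY price DESC LIMIT 4

Result:
id | name     | category    | price  | stock
---+----------+-------------+--------+------
5  | Shelf    | Furniture   | 822.31 | 92   
1  | Bookcase | Furniture   | 735.6  | 202  
3  | Desk     | Furniture   | 489.51 | 92   
2  | Mouse    | Electronics | 310.21 | 296  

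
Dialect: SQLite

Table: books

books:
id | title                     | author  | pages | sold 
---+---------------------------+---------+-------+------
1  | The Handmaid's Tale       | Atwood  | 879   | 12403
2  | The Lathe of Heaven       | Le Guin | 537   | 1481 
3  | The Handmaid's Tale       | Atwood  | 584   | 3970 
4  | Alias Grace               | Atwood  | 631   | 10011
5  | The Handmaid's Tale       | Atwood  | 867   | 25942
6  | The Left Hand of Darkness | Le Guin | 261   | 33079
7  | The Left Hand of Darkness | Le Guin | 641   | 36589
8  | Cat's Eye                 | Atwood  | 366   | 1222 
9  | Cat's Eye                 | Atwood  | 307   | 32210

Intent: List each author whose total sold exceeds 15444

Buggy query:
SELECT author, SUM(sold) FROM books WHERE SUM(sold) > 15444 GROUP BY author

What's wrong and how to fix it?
Bug: Aggregate functions cannot appear in a WHERE clause

Fix: Use HAVING (which filters groups after aggregation) instead of WHERE

Corrected query:
SELECT author, SUM(sold) FROM books GROUP BY author HAVING SUM(sold) > 15444

Result:
author  | SUM(sold)
--------+----------
Atwood  | 85758    
Le Guin | 71149    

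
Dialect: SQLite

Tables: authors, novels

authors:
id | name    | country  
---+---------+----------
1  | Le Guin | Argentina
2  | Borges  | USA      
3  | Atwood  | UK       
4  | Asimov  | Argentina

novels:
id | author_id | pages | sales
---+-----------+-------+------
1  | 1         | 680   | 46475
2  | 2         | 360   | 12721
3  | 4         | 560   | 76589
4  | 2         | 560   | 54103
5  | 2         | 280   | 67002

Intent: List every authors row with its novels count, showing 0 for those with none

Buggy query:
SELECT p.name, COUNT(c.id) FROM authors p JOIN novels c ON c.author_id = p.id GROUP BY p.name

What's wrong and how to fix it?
Bug: INNER JOIN drops authors rows that have no matching novels rows

Fix: Use LEFT JOIN so parents without children still appear (COUNT(c.id) gives 0)

Corrected query:
SELECT p.name, COUNT(c.id) FROM authors p LEFT JOIN novels c ON c.author_id = p.id GROUP BY p.name

Result:
name    | COUNT(c.id)
--------+------------
Asimov  | 1          
Atwood  | 0          
Borges  | 3          
Le Guin | 1          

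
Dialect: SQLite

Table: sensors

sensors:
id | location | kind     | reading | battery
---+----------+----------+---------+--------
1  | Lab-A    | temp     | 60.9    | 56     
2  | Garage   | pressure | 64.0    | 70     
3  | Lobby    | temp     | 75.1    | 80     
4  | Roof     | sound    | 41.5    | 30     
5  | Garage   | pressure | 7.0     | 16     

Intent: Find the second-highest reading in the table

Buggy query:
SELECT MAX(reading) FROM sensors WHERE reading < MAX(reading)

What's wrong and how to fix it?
Bug: The inner MAX is an aggregate inside WHERE, which is not allowed

Fix: Put the inner MAX in a scalar subquery

Corrected query:
SELECT MAX(reading) FROM sensors WHERE reading < (SELECT MAX(reading) FROM sensors)

Result:
MAX(reading)
------------
64          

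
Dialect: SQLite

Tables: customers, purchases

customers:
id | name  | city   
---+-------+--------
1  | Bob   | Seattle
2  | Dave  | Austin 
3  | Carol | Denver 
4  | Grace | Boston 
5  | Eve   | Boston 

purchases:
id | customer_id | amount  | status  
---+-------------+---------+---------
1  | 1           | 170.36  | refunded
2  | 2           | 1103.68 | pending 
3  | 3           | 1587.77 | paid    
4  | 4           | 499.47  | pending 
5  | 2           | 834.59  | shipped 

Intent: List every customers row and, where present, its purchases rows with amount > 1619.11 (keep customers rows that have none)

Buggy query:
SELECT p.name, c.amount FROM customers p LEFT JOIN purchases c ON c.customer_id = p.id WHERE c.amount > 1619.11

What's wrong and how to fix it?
Bug: Filtering c.amount in WHERE discards the NULL rows produced by LEFT JOIN, turning it into an inner join

Fix: Put 'c.amount > 1619.11' in the JOIN's ON clause instead of WHERE

Corrected query:
SELECT p.name, c.amount FROM customers p LEFT JOIN purchases c ON c.customer_id = p.id AND c.amount > 1619.11

Result:
name  | amount
------+-------
Bob   | NULL  
Dave  | NULL  
Carol | NULL  
Grace | NULL  
Eve   | NULL  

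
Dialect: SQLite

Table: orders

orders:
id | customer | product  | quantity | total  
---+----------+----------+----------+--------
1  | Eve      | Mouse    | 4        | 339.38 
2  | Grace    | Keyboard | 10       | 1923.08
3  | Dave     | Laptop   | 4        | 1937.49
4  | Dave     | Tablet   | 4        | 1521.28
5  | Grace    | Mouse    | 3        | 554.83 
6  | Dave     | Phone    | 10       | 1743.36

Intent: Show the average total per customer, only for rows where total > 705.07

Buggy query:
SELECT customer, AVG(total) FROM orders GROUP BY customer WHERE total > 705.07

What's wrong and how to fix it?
Bug: Row-level WHERE must come before GROUP BY in the clause order

Fix: Move the WHERE clause before GROUP BY

Corrected query:
SELECT customer, AVG(total) FROM orders WHERE total > 705.07 GROUP BY customer

Result:
customer | AVG(total) 
---------+------------
Dave     | 1734.043333
Grace    | 1923.08    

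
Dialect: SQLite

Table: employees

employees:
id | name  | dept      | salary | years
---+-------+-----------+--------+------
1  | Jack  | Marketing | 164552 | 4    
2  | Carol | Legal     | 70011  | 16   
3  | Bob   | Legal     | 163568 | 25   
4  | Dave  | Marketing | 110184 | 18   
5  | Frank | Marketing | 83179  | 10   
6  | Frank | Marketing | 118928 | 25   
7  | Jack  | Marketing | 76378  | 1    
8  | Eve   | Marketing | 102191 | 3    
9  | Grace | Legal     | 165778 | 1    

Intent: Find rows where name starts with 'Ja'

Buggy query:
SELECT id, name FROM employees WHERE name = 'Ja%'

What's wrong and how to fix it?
Bug: Wildcards only work with LIKE; '=' treats '%' as a literal character

Fix: Use LIKE for wildcard pattern matching

Corrected query:
SELECT id, name FROM employees WHERE name LIKE 'Ja%'

Result:
id | name
---+-----
1  | Jack
7  | Jack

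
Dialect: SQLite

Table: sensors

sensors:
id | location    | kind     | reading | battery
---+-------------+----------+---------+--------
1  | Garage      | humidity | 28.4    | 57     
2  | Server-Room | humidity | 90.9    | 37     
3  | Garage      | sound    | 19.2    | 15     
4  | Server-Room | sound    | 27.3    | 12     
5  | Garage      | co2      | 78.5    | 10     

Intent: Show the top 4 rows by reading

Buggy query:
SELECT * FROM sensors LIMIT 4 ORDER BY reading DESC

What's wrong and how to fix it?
Bug: ORDER BY cannot follow LIMIT; LIMIT is the final clause

Fix: Swap the clauses: ORDER BY first, then LIMIT

Corrected query:
SELECT * FROM sensors ORDER BY reading DESC LIMIT 4

Result:
id | location    | kind     | reading | battery
---+-------------+----------+---------+--------
2  | Server-Room | humidity | 90.9    | 37     
5  | Garage      | co2      | 78.5    | 10     
1  | Garage      | humidity | 28.4    | 57     
4  | Server-Room | sound    | 27.3    | 12     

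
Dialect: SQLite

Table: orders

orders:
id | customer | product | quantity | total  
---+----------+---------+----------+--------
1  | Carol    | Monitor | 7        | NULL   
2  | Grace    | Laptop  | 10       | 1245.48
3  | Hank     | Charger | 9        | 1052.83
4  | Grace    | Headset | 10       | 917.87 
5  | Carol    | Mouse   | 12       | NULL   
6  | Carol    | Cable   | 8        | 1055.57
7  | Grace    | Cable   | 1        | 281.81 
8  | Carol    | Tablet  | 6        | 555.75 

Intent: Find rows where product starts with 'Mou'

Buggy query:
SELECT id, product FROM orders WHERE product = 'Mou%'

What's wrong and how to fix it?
Bug: '=' compares the literal string including the % character; pattern matching needs LIKE

Fix: Replace '=' with LIKE so 'Mou%' is treated as a pattern

Corrected query:
SELECT id, product FROM orders WHERE product LIKE 'Mou%'

Result:
id | product
---+--------
5  | Mouse  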